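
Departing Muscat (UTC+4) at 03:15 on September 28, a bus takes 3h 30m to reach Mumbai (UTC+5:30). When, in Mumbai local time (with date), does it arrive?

08:15 on September 28

Mumbai is 1:30 ahead of Muscat.
After 3 hours 30 minutes it is 06:45 in Muscat.
Shift by the zone difference: 06:45 + 1:30 = 08:15 on Sep 28 in Mumbai.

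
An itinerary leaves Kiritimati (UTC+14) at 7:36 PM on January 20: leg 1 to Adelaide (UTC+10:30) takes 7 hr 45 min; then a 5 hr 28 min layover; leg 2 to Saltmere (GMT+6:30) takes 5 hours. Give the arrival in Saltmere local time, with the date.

6:19 AM on January 21

Convert departure to UTC: 7:36 PM − 14:00 = 5:36 AM UTC on Jan 20.
Add 7 hours 45 minutes leg 1 → 1:21 PM UTC.
Add 5 hours 28 minutes layover in Adelaide → 6:49 PM UTC.
Add 5 hours leg 2 → 11:49 PM UTC.
Saltmere is UTC+6:30, so local arrival = 11:49 PM + 6:30 = 6:19 AM on Jan 21.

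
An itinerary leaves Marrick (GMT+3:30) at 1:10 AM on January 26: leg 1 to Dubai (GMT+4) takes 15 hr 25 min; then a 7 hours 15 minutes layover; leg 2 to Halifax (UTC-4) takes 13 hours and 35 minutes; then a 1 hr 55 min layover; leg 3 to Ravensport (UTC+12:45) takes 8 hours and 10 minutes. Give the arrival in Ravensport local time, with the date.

Convert departure to UTC: 1:10 AM − 3:30 = 9:40 PM UTC on Jan 25.
Add 15 hours and 25 minutes leg 1 → 1:05 PM UTC (Jan 26).
Add 7 hours and 15 minutes layover in Dubai → 8:20 PM UTC.
Add 13 hours 35 minutes leg 2 → 9:55 AM UTC (Jan 27).
Add 1 hour and 55 minutes layover in Halifax → 11:50 AM UTC.
Add 8 hours and 10 minutes leg 3 → 8:00 PM UTC.
Ravensport is UTC+12:45, so local arrival = 8:00 PM + 12:45 = 8:45 AM on Jan 28.

8:45 AM on January 28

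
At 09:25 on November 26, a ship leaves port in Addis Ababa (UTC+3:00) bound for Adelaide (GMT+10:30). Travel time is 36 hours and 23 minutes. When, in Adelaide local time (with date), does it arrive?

Convert departure to UTC: 09:25 − 3:00 = 06:25 UTC on Nov 26.
Add 36 hours 23 minutes travel time → 18:48 UTC (Nov 27).
Adelaide is UTC+10:30, so local arrival = 18:48 + 10:30 = 05:18 on Nov 28.

05:18 on November 28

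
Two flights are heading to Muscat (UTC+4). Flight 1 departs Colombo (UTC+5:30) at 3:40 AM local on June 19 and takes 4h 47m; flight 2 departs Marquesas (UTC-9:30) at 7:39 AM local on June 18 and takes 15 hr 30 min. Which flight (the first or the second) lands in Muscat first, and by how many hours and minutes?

Flight 1 in UTC: 3:40 AM − 5:30 = 10:10 PM on Jun 18.
+4 hours and 47 minutes → arrive 2:57 AM UTC on Jun 19.
Flight 2 in UTC: 7:39 AM + 9:30 = 5:09 PM on Jun 18.
+15 hours and 30 minutes → arrive 8:39 AM UTC on Jun 19.
Flight 1 lands earlier by 5 hours 42 minutes.

the first, by 5 hours 42 minutes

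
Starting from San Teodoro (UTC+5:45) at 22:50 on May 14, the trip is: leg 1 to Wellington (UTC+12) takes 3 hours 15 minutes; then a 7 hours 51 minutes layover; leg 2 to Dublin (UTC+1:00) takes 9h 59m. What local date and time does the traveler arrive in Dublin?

Convert departure to UTC: 22:50 − 5:45 = 17:05 UTC on May 14.
Add 3 hours 15 minutes leg 1 → 20:20 UTC.
Add 7 hours 51 minutes layover in Wellington → 04:11 UTC (May 15).
Add 9 hours 59 minutes leg 2 → 14:10 UTC.
Dublin is UTC+1:00, so local arrival = 14:10 + 1:00 = 15:10 on May 15.

15:10 on May 15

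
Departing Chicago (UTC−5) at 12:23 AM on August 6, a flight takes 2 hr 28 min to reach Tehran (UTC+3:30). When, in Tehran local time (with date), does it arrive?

11:21 AM on August 6

Convert departure to UTC: 12:23 AM + 5:00 = 5:23 AM UTC on Aug 6.
Add 2 hours 28 minutes travel time → 7:51 AM UTC.
Tehran is UTC+3:30, so local arrival = 7:51 AM + 3:30 = 11:21 AM on Aug 6.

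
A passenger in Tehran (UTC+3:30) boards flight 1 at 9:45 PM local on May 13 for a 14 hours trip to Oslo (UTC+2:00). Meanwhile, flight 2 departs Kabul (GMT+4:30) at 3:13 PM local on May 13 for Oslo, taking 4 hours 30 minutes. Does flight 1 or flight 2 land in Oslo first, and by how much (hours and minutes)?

Flight 1 in UTC: 9:45 PM − 3:30 = 6:15 PM on May 13.
+14 hours → arrive 8:15 AM UTC on May 14.
Flight 2 in UTC: 3:13 PM − 4:30 = 10:43 AM on May 13.
+4 hours 30 minutes → arrive 3:13 PM UTC on May 13.
Flight 2 lands earlier by 17 hours 2 minutes.

the second, by 17 hours 2 minutes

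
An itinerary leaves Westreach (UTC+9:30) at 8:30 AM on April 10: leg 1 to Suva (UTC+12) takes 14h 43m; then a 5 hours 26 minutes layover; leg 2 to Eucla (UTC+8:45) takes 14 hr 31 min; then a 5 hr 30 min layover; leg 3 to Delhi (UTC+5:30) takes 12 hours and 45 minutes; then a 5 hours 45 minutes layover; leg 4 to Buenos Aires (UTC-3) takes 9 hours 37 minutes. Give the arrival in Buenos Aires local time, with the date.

4:17 PM on Apr 12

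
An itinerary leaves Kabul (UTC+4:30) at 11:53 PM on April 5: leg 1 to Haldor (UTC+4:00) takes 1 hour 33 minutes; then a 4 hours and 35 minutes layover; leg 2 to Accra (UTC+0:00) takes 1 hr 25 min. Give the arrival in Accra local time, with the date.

2:56 AM on April 6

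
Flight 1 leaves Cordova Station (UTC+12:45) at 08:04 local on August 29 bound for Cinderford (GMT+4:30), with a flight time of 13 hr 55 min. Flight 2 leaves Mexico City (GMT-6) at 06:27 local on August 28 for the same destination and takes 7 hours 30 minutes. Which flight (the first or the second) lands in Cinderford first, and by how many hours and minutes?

the second, by 13 hours 17 minutes

Flight 1 in UTC: 08:04 − 12:45 = 19:19 on Aug 28.
+13 hours 55 minutes → arrive 09:14 UTC on Aug 29.
Flight 2 in UTC: 06:27 + 6:00 = 12:27 on Aug 28.
+7 hours 30 minutes → arrive 19:57 UTC on Aug 28.
Flight 2 lands earlier by 13 hours 17 minutes.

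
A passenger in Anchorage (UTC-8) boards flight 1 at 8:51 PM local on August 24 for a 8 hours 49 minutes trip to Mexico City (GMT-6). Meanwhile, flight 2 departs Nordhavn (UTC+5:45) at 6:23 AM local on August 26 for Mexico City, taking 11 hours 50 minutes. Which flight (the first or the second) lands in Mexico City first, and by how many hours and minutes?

the first, by 22 hours 48 minutes

Flight 1 in UTC: 8:51 PM + 8:00 = 4:51 AM on Aug 25.
+8 hours 49 minutes → arrive 1:40 PM UTC on Aug 25.
Flight 2 in UTC: 6:23 AM − 5:45 = 12:38 AM on Aug 26.
+11 hours and 50 minutes → arrive 12:28 PM UTC on Aug 26.
Flight 1 lands earlier by 22 hours 48 minutes.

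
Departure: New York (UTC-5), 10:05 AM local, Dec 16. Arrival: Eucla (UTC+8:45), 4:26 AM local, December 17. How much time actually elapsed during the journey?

4 hours 36 minutes

Eucla is 13:45 ahead of New York.
Clock-face elapsed time (ignoring zones) is 18 hours 21 minutes.
Actual elapsed = 18 hours 21 minutes − 13:45 = 4 hours 36 minutes.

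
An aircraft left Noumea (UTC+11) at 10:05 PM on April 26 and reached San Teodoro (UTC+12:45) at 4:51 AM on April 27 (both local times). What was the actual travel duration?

5 hours 1 minute

San Teodoro is 1:45 ahead of Noumea.
Clock-face elapsed time (ignoring zones) is 6 hours 46 minutes.
Actual elapsed = 6 hours 46 minutes − 1:45 = 5 hours 1 minute.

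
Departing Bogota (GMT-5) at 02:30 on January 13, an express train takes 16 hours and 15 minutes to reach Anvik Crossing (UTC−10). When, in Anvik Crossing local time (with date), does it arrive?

13:45 on Jan 13

Convert departure to UTC: 02:30 + 5:00 = 07:30 UTC on Jan 13.
Add 16 hours 15 minutes travel time → 23:45 UTC.
Anvik Crossing is UTC−10:00, so local arrival = 23:45 − 10:00 = 13:45 on Jan 13.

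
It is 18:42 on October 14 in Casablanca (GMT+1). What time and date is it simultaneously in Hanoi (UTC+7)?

00:42 on Oct 15

In UTC: 18:42 − 1:00 = 17:42 on Oct 14.
Hanoi is UTC+7:00: 17:42 + 7:00 = 00:42 on Oct 15.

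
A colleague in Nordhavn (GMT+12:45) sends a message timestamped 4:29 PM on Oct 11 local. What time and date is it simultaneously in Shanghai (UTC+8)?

11:44 AM on October 11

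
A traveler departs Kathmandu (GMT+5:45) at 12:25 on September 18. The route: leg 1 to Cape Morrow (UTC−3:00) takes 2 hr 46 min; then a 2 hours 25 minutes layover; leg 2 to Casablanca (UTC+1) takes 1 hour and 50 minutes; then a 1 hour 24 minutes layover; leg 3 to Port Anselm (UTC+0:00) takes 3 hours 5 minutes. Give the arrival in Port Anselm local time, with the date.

Convert departure to UTC: 12:25 − 5:45 = 06:40 UTC on Sep 18.
Add 2 hours and 46 minutes leg 1 → 09:26 UTC.
Add 2 hours and 25 minutes layover in Cape Morrow → 11:51 UTC.
Add 1 hour 50 minutes leg 2 → 13:41 UTC.
Add 1 hour 24 minutes layover in Casablanca → 15:05 UTC.
Add 3 hours and 5 minutes leg 3 → 18:10 UTC.
Port Anselm is UTC+0, so local arrival is the same: 18:10 on Sep 18.

18:10 on Sep 18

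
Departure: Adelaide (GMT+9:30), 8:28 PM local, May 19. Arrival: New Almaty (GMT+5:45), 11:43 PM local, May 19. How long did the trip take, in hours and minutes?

7 hours

Departure in UTC: 8:28 PM − 9:30 = 10:58 AM on May 19.
Arrival in UTC: 11:43 PM − 5:45 = 5:58 PM on May 19.
Elapsed = 5:58 PM − 10:58 AM = 7 hours.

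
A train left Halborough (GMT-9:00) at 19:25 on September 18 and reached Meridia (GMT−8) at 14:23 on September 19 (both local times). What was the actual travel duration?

17 hours 58 minutes

Meridia is 1:00 ahead of Halborough.
Clock-face elapsed time (ignoring zones) is 18 hours 58 minutes.
Actual elapsed = 18 hours 58 minutes − 1:00 = 17 hours 58 minutes.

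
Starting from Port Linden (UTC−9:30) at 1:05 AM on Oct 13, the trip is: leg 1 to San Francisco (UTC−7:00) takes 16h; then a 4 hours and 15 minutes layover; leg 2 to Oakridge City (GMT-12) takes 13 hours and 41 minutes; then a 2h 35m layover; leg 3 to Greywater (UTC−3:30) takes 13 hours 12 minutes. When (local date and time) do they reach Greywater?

8:48 AM on October 15

Convert departure to UTC: 1:05 AM + 9:30 = 10:35 AM UTC on Oct 13.
Add 16 hours leg 1 → 2:35 AM UTC (Oct 14).
Add 4 hours and 15 minutes layover in San Francisco → 6:50 AM UTC.
Add 13 hours 41 minutes leg 2 → 8:31 PM UTC.
Add 2 hours 35 minutes layover in Oakridge City → 11:06 PM UTC.
Add 13 hours and 12 minutes leg 3 → 12:18 PM UTC (Oct 15).
Greywater is UTC−3:30, so local arrival = 12:18 PM − 3:30 = 8:48 AM on Oct 15.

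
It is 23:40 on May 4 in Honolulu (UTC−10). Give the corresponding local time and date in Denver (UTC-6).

03:40 on May 5

In UTC: 23:40 + 10:00 = 09:40 on May 5.
Denver is UTC−6:00: 09:40 − 6:00 = 03:40 on May 5.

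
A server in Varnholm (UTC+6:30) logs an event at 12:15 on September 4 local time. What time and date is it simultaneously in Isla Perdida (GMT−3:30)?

Isla Perdida is 10:00 behind Varnholm.
Shift by the zone difference: 12:15 − 10:00 = 02:15 on Sep 4 in Isla Perdida.

02:15 on Sep 4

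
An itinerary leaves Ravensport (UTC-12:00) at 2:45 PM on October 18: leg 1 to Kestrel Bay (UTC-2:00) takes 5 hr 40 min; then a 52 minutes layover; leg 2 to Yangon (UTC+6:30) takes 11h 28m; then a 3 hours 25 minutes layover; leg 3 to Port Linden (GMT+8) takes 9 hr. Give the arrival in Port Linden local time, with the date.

Convert departure to UTC: 2:45 PM + 12:00 = 2:45 AM UTC on Oct 19.
Add 5 hours 40 minutes leg 1 → 8:25 AM UTC.
Add 52 minutes layover in Kestrel Bay → 9:17 AM UTC.
Add 11 hours 28 minutes leg 2 → 8:45 PM UTC.
Add 3 hours 25 minutes layover in Yangon → 12:10 AM UTC (Oct 20).
Add 9 hours leg 3 → 9:10 AM UTC.
Port Linden is UTC+8:00, so local arrival = 9:10 AM + 8:00 = 5:10 PM on Oct 20.

5:10 PM on Oct 20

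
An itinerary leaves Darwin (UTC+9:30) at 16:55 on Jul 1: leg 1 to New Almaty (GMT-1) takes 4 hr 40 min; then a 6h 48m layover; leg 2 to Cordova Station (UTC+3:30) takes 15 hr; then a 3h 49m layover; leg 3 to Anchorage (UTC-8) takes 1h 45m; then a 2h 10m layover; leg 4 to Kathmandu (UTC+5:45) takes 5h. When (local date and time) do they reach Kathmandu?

04:22 on July 3

Convert departure to UTC: 16:55 − 9:30 = 07:25 UTC on Jul 1.
Add 4 hours and 40 minutes leg 1 → 12:05 UTC.
Add 6 hours and 48 minutes layover in New Almaty → 18:53 UTC.
Add 15 hours leg 2 → 09:53 UTC (Jul 2).
Add 3 hours 49 minutes layover in Cordova Station → 13:42 UTC.
Add 1 hour and 45 minutes leg 3 → 15:27 UTC.
Add 2 hours and 10 minutes layover in Anchorage → 17:37 UTC.
Add 5 hours leg 4 → 22:37 UTC.
Kathmandu is UTC+5:45, so local arrival = 22:37 + 5:45 = 04:22 on Jul 3.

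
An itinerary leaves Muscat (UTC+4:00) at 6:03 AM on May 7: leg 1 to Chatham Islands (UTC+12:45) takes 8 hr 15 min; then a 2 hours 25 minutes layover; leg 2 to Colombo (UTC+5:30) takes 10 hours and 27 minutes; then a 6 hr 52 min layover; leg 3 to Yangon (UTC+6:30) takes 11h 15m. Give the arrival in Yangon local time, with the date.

11:47 PM on May 8

Convert departure to UTC: 6:03 AM − 4:00 = 2:03 AM UTC on May 7.
Add 8 hours 15 minutes leg 1 → 10:18 AM UTC.
Add 2 hours and 25 minutes layover in Chatham Islands → 12:43 PM UTC.
Add 10 hours 27 minutes leg 2 → 11:10 PM UTC.
Add 6 hours and 52 minutes layover in Colombo → 6:02 AM UTC (May 8).
Add 11 hours and 15 minutes leg 3 → 5:17 PM UTC.
Yangon is UTC+6:30, so local arrival = 5:17 PM + 6:30 = 11:47 PM on May 8.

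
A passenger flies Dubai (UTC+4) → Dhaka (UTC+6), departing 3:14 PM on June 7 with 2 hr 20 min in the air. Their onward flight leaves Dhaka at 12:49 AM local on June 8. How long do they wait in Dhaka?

Convert departure to UTC: 3:14 PM − 4:00 = 11:14 AM UTC on Jun 7.
Add 2 hours 20 minutes flight time → 1:34 PM UTC.
Dhaka is UTC+6:00, so local arrival = 1:34 PM + 6:00 = 7:34 PM on Jun 7.
Layover = 12:49 AM − 7:34 PM (+1 day) = 5 hours 15 minutes.

5 hours 15 minutes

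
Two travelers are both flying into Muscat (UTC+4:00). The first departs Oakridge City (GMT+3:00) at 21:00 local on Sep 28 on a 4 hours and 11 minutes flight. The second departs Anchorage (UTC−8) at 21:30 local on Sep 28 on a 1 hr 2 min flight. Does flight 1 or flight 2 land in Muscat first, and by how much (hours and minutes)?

Flight 1 in UTC: 21:00 − 3:00 = 18:00 on Sep 28.
+4 hours 11 minutes → arrive 22:11 UTC on Sep 28.
Flight 2 in UTC: 21:30 + 8:00 = 05:30 on Sep 29.
+1 hour 2 minutes → arrive 06:32 UTC on Sep 29.
Flight 1 lands earlier by 8 hours 21 minutes.

the first, by 8 hours 21 minutes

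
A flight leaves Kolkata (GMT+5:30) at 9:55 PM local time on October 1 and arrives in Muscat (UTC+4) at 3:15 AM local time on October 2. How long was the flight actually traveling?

Departure in UTC: 9:55 PM − 5:30 = 4:25 PM on Oct 1.
Arrival in UTC: 3:15 AM − 4:00 = 11:15 PM on Oct 1.
Elapsed = 11:15 PM − 4:25 PM = 6 hours 50 minutes.

6 hours 50 minutes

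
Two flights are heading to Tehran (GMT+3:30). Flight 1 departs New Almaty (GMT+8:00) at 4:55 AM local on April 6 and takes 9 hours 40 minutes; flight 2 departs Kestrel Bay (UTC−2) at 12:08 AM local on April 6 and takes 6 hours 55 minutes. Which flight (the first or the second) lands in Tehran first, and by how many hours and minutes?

Flight 1 in UTC: 4:55 AM − 8:00 = 8:55 PM on Apr 5.
+9 hours and 40 minutes → arrive 6:35 AM UTC on Apr 6.
Flight 2 in UTC: 12:08 AM + 2:00 = 2:08 AM on Apr 6.
+6 hours 55 minutes → arrive 9:03 AM UTC on Apr 6.
Flight 1 lands earlier by 2 hours 28 minutes.

the first, by 2 hours 28 minutes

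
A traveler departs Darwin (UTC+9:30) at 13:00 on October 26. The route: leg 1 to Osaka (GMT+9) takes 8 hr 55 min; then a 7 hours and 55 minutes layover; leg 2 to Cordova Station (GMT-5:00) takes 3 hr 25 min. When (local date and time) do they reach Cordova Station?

18:45 on October 26

Convert departure to UTC: 13:00 − 9:30 = 03:30 UTC on Oct 26.
Add 8 hours 55 minutes leg 1 → 12:25 UTC.
Add 7 hours and 55 minutes layover in Osaka → 20:20 UTC.
Add 3 hours 25 minutes leg 2 → 23:45 UTC.
Cordova Station is UTC−5:00, so local arrival = 23:45 − 5:00 = 18:45 on Oct 26.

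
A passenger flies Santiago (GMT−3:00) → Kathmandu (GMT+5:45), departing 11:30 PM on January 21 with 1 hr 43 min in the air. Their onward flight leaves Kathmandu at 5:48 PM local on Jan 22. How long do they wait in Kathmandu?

7 hours 50 minutes

Convert departure to UTC: 11:30 PM + 3:00 = 2:30 AM UTC on Jan 22.
Add 1 hour and 43 minutes flight time → 4:13 AM UTC.
Kathmandu is UTC+5:45, so local arrival = 4:13 AM + 5:45 = 9:58 AM on Jan 22.
Layover = 5:48 PM − 9:58 AM = 7 hours 50 minutes.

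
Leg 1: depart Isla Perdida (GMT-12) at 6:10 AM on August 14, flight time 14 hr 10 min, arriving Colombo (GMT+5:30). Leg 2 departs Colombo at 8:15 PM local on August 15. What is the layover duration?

Convert departure to UTC: 6:10 AM + 12:00 = 6:10 PM UTC on Aug 14.
Add 14 hours and 10 minutes flight time → 8:20 AM UTC (Aug 15).
Colombo is UTC+5:30, so local arrival = 8:20 AM + 5:30 = 1:50 PM on Aug 15.
Layover = 8:15 PM − 1:50 PM = 6 hours 25 minutes.

6 hours 25 minutes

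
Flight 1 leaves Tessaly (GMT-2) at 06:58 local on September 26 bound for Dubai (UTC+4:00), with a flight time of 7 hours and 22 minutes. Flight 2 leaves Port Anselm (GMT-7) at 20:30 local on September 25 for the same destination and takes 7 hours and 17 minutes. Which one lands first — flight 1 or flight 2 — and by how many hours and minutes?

Flight 1 in UTC: 06:58 + 2:00 = 08:58 on Sep 26.
+7 hours 22 minutes → arrive 16:20 UTC on Sep 26.
Flight 2 in UTC: 20:30 + 7:00 = 03:30 on Sep 26.
+7 hours 17 minutes → arrive 10:47 UTC on Sep 26.
Flight 2 lands earlier by 5 hours 33 minutes.

the second, by 5 hours 33 minutes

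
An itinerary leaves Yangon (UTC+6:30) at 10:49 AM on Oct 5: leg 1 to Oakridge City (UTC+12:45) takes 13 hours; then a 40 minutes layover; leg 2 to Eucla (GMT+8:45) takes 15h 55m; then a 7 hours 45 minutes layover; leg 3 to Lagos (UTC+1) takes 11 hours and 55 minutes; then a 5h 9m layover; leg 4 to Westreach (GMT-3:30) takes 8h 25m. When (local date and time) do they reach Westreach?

Convert departure to UTC: 10:49 AM − 6:30 = 4:19 AM UTC on Oct 5.
Add 13 hours leg 1 → 5:19 PM UTC.
Add 40 minutes layover in Oakridge City → 5:59 PM UTC.
Add 15 hours and 55 minutes leg 2 → 9:54 AM UTC (Oct 6).
Add 7 hours and 45 minutes layover in Eucla → 5:39 PM UTC.
Add 11 hours and 55 minutes leg 3 → 5:34 AM UTC (Oct 7).
Add 5 hours and 9 minutes layover in Lagos → 10:43 AM UTC.
Add 8 hours 25 minutes leg 4 → 7:08 PM UTC.
Westreach is UTC−3:30, so local arrival = 7:08 PM − 3:30 = 3:38 PM on Oct 7.

3:38 PM on Oct 7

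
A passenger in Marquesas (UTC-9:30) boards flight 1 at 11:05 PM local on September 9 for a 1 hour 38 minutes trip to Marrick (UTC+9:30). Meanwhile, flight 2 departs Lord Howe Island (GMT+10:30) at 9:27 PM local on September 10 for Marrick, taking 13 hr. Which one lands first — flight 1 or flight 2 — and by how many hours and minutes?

Flight 1 in UTC: 11:05 PM + 9:30 = 8:35 AM on Sep 10.
+1 hour 38 minutes → arrive 10:13 AM UTC on Sep 10.
Flight 2 in UTC: 9:27 PM − 10:30 = 10:57 AM on Sep 10.
+13 hours → arrive 11:57 PM UTC on Sep 10.
Flight 1 lands earlier by 13 hours 44 minutes.

the first, by 13 hours 44 minutes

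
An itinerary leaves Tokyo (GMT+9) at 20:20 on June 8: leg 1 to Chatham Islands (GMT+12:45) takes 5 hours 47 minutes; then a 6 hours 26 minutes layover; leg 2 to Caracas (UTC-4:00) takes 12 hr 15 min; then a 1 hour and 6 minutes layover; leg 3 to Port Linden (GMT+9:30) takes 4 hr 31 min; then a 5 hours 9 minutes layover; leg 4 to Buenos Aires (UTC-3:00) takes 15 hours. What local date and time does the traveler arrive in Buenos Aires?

10:34 on June 10

Convert departure to UTC: 20:20 − 9:00 = 11:20 UTC on Jun 8.
Add 5 hours and 47 minutes leg 1 → 17:07 UTC.
Add 6 hours 26 minutes layover in Chatham Islands → 23:33 UTC.
Add 12 hours 15 minutes leg 2 → 11:48 UTC (Jun 9).
Add 1 hour and 6 minutes layover in Caracas → 12:54 UTC.
Add 4 hours 31 minutes leg 3 → 17:25 UTC.
Add 5 hours and 9 minutes layover in Port Linden → 22:34 UTC.
Add 15 hours leg 4 → 13:34 UTC (Jun 10).
Buenos Aires is UTC−3:00, so local arrival = 13:34 − 3:00 = 10:34 on Jun 10.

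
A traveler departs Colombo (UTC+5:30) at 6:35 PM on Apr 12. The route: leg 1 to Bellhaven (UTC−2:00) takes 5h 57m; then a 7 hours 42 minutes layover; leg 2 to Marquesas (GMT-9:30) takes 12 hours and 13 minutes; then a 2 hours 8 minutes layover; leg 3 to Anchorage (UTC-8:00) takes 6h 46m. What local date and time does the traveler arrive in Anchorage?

Convert departure to UTC: 6:35 PM − 5:30 = 1:05 PM UTC on Apr 12.
Add 5 hours and 57 minutes leg 1 → 7:02 PM UTC.
Add 7 hours and 42 minutes layover in Bellhaven → 2:44 AM UTC (Apr 13).
Add 12 hours and 13 minutes leg 2 → 2:57 PM UTC.
Add 2 hours and 8 minutes layover in Marquesas → 5:05 PM UTC.
Add 6 hours and 46 minutes leg 3 → 11:51 PM UTC.
Anchorage is UTC−8:00, so local arrival = 11:51 PM − 8:00 = 3:51 PM on Apr 13.

3:51 PM on April 13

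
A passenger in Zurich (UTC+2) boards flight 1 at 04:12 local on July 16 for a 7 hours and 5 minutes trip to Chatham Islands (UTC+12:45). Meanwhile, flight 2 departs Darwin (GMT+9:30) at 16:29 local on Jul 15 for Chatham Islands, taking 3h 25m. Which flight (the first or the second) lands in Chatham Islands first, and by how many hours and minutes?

Flight 1 in UTC: 04:12 − 2:00 = 02:12 on Jul 16.
+7 hours 5 minutes → arrive 09:17 UTC on Jul 16.
Flight 2 in UTC: 16:29 − 9:30 = 06:59 on Jul 15.
+3 hours and 25 minutes → arrive 10:24 UTC on Jul 15.
Flight 2 lands earlier by 22 hours 53 minutes.

the second, by 22 hours 53 minutes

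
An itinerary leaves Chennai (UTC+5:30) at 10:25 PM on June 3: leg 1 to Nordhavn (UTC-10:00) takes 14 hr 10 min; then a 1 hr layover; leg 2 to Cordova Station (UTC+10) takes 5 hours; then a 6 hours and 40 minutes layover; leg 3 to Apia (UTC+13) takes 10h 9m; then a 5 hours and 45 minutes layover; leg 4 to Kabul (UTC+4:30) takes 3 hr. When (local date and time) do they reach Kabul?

Convert departure to UTC: 10:25 PM − 5:30 = 4:55 PM UTC on Jun 3.
Add 14 hours 10 minutes leg 1 → 7:05 AM UTC (Jun 4).
Add 1 hour layover in Nordhavn → 8:05 AM UTC.
Add 5 hours leg 2 → 1:05 PM UTC.
Add 6 hours and 40 minutes layover in Cordova Station → 7:45 PM UTC.
Add 10 hours 9 minutes leg 3 → 5:54 AM UTC (Jun 5).
Add 5 hours 45 minutes layover in Apia → 11:39 AM UTC.
Add 3 hours leg 4 → 2:39 PM UTC.
Kabul is UTC+4:30, so local arrival = 2:39 PM + 4:30 = 7:09 PM on Jun 5.

7:09 PM on Jun 5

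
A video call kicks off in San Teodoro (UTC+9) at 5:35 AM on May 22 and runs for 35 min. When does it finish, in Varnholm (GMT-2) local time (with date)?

Convert start to UTC: 5:35 AM − 9:00 = 8:35 PM UTC on May 21.
Add 35 minutes duration → 9:10 PM UTC.
Varnholm is UTC−2:00, so local end time = 9:10 PM − 2:00 = 7:10 PM on May 21.

7:10 PM on May 21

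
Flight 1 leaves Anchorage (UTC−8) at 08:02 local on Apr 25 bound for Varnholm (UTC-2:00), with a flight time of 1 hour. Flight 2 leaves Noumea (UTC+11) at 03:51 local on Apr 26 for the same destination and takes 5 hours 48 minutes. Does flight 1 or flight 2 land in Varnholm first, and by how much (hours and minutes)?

Flight 1 in UTC: 08:02 + 8:00 = 16:02 on Apr 25.
+1 hour → arrive 17:02 UTC on Apr 25.
Flight 2 in UTC: 03:51 − 11:00 = 16:51 on Apr 25.
+5 hours and 48 minutes → arrive 22:39 UTC on Apr 25.
Flight 1 lands earlier by 5 hours 37 minutes.

the first, by 5 hours 37 minutes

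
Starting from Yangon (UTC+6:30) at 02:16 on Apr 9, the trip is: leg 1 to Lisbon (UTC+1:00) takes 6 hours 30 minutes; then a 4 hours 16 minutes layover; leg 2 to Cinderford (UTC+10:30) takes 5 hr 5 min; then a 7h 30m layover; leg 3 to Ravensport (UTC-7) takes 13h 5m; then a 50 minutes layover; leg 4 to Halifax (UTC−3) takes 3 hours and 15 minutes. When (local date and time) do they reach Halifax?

09:17 on April 10

Convert departure to UTC: 02:16 − 6:30 = 19:46 UTC on Apr 8.
Add 6 hours and 30 minutes leg 1 → 02:16 UTC (Apr 9).
Add 4 hours and 16 minutes layover in Lisbon → 06:32 UTC.
Add 5 hours and 5 minutes leg 2 → 11:37 UTC.
Add 7 hours and 30 minutes layover in Cinderford → 19:07 UTC.
Add 13 hours and 5 minutes leg 3 → 08:12 UTC (Apr 10).
Add 50 minutes layover in Ravensport → 09:02 UTC.
Add 3 hours and 15 minutes leg 4 → 12:17 UTC.
Halifax is UTC−3:00, so local arrival = 12:17 − 3:00 = 09:17 on Apr 10.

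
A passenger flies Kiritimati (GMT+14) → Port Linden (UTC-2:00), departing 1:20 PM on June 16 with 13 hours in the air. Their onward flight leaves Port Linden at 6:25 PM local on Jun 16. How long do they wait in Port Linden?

Convert departure to UTC: 1:20 PM − 14:00 = 11:20 PM UTC on Jun 15.
Add 13 hours flight time → 12:20 PM UTC (Jun 16).
Port Linden is UTC−2:00, so local arrival = 12:20 PM − 2:00 = 10:20 AM on Jun 16.
Layover = 6:25 PM − 10:20 AM = 8 hours 5 minutes.

8 hours 5 minutes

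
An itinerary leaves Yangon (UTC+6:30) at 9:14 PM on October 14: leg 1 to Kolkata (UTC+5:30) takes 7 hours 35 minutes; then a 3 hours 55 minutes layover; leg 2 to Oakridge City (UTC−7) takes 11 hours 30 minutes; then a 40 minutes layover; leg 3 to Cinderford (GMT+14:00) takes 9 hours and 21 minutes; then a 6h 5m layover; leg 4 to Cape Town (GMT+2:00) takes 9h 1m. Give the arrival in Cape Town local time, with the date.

4:51 PM on Oct 16

Convert departure to UTC: 9:14 PM − 6:30 = 2:44 PM UTC on Oct 14.
Add 7 hours 35 minutes leg 1 → 10:19 PM UTC.
Add 3 hours 55 minutes layover in Kolkata → 2:14 AM UTC (Oct 15).
Add 11 hours and 30 minutes leg 2 → 1:44 PM UTC.
Add 40 minutes layover in Oakridge City → 2:24 PM UTC.
Add 9 hours 21 minutes leg 3 → 11:45 PM UTC.
Add 6 hours and 5 minutes layover in Cinderford → 5:50 AM UTC (Oct 16).
Add 9 hours and 1 minute leg 4 → 2:51 PM UTC.
Cape Town is UTC+2:00, so local arrival = 2:51 PM + 2:00 = 4:51 PM on Oct 16.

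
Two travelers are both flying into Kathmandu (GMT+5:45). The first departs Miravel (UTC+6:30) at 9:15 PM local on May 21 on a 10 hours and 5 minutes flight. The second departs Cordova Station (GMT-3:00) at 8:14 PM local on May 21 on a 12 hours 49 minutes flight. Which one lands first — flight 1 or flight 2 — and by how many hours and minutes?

Flight 1 in UTC: 9:15 PM − 6:30 = 2:45 PM on May 21.
+10 hours 5 minutes → arrive 12:50 AM UTC on May 22.
Flight 2 in UTC: 8:14 PM + 3:00 = 11:14 PM on May 21.
+12 hours 49 minutes → arrive 12:03 PM UTC on May 22.
Flight 1 lands earlier by 11 hours 13 minutes.

the first, by 11 hours 13 minutes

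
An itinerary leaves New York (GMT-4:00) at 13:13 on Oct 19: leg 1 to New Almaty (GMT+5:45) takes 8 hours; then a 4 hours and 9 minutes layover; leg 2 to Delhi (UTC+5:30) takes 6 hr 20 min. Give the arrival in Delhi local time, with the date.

17:12 on October 20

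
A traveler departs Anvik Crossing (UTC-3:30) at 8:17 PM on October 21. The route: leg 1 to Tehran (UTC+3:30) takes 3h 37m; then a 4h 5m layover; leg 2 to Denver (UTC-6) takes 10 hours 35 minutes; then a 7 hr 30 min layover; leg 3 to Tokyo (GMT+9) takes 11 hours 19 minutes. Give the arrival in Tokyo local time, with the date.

9:53 PM on Oct 23

Convert departure to UTC: 8:17 PM + 3:30 = 11:47 PM UTC on Oct 21.
Add 3 hours and 37 minutes leg 1 → 3:24 AM UTC (Oct 22).
Add 4 hours and 5 minutes layover in Tehran → 7:29 AM UTC.
Add 10 hours and 35 minutes leg 2 → 6:04 PM UTC.
Add 7 hours 30 minutes layover in Denver → 1:34 AM UTC (Oct 23).
Add 11 hours and 19 minutes leg 3 → 12:53 PM UTC.
Tokyo is UTC+9:00, so local arrival = 12:53 PM + 9:00 = 9:53 PM on Oct 23.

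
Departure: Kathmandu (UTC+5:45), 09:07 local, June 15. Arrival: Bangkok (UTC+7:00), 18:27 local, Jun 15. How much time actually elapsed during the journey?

8 hours 5 minutes

Departure in UTC: 09:07 − 5:45 = 03:22 on Jun 15.
Arrival in UTC: 18:27 − 7:00 = 11:27 on Jun 15.
Elapsed = 11:27 − 03:22 = 8 hours 5 minutes.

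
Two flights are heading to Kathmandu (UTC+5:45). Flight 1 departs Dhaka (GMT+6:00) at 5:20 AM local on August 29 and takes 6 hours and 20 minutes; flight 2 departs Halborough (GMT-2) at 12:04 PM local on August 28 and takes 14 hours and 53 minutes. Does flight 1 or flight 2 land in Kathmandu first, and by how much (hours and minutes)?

the second, by 43 minutes

Flight 1 in UTC: 5:20 AM − 6:00 = 11:20 PM on Aug 28.
+6 hours 20 minutes → arrive 5:40 AM UTC on Aug 29.
Flight 2 in UTC: 12:04 PM + 2:00 = 2:04 PM on Aug 28.
+14 hours and 53 minutes → arrive 4:57 AM UTC on Aug 29.
Flight 2 lands earlier by 43 minutes.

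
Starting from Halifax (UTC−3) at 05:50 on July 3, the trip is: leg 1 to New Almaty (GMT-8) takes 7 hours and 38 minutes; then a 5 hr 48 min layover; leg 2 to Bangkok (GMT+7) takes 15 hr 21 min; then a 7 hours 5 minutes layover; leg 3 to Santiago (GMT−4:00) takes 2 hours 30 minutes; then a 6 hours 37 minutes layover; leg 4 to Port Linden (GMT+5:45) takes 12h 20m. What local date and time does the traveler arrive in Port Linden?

23:54 on Jul 5

Convert departure to UTC: 05:50 + 3:00 = 08:50 UTC on Jul 3.
Add 7 hours 38 minutes leg 1 → 16:28 UTC.
Add 5 hours 48 minutes layover in New Almaty → 22:16 UTC.
Add 15 hours and 21 minutes leg 2 → 13:37 UTC (Jul 4).
Add 7 hours and 5 minutes layover in Bangkok → 20:42 UTC.
Add 2 hours 30 minutes leg 3 → 23:12 UTC.
Add 6 hours 37 minutes layover in Santiago → 05:49 UTC (Jul 5).
Add 12 hours and 20 minutes leg 4 → 18:09 UTC.
Port Linden is UTC+5:45, so local arrival = 18:09 + 5:45 = 23:54 on Jul 5.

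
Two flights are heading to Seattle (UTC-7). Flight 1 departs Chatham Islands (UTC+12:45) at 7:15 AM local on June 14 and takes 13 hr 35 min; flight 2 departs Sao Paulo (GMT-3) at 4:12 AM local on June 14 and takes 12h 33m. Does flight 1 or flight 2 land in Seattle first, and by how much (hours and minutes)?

Flight 1 in UTC: 7:15 AM − 12:45 = 6:30 PM on Jun 13.
+13 hours 35 minutes → arrive 8:05 AM UTC on Jun 14.
Flight 2 in UTC: 4:12 AM + 3:00 = 7:12 AM on Jun 14.
+12 hours 33 minutes → arrive 7:45 PM UTC on Jun 14.
Flight 1 lands earlier by 11 hours 40 minutes.

the first, by 11 hours 40 minutes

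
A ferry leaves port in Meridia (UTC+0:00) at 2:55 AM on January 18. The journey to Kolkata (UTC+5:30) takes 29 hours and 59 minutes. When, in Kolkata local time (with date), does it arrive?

2:24 PM on January 19

Meridia is at UTC+0, so departure is already 2:55 AM UTC on Jan 18.
Add 29 hours and 59 minutes travel time → 8:54 AM UTC (Jan 19).
Kolkata is UTC+5:30, so local arrival = 8:54 AM + 5:30 = 2:24 PM on Jan 19.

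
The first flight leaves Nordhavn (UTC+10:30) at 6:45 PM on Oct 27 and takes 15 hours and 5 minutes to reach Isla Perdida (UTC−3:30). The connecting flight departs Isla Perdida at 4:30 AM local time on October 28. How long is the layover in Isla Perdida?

Convert departure to UTC: 6:45 PM − 10:30 = 8:15 AM UTC on Oct 27.
Add 15 hours and 5 minutes flight time → 11:20 PM UTC.
Isla Perdida is UTC−3:30, so local arrival = 11:20 PM − 3:30 = 7:50 PM on Oct 27.
Layover = 4:30 AM − 7:50 PM (+1 day) = 8 hours 40 minutes.

8 hours 40 minutes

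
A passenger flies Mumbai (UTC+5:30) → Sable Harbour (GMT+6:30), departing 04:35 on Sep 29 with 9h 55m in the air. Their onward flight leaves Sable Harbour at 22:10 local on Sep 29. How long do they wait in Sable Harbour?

6 hours 40 minutes

Convert departure to UTC: 04:35 − 5:30 = 23:05 UTC on Sep 28.
Add 9 hours and 55 minutes flight time → 09:00 UTC (Sep 29).
Sable Harbour is UTC+6:30, so local arrival = 09:00 + 6:30 = 15:30 on Sep 29.
Layover = 22:10 − 15:30 = 6 hours 40 minutes.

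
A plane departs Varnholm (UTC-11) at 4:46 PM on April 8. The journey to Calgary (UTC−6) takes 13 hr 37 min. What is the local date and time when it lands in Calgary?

Convert departure to UTC: 4:46 PM + 11:00 = 3:46 AM UTC on Apr 9.
Add 13 hours and 37 minutes travel time → 5:23 PM UTC.
Calgary is UTC−6:00, so local arrival = 5:23 PM − 6:00 = 11:23 AM on Apr 9.

11:23 AM on April 9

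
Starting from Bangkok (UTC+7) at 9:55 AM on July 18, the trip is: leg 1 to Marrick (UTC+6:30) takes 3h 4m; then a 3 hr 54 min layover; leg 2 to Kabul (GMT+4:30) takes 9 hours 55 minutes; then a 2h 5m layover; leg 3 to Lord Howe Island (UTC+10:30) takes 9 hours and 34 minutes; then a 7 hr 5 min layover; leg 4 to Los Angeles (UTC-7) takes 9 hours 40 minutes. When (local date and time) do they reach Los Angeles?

Convert departure to UTC: 9:55 AM − 7:00 = 2:55 AM UTC on Jul 18.
Add 3 hours and 4 minutes leg 1 → 5:59 AM UTC.
Add 3 hours and 54 minutes layover in Marrick → 9:53 AM UTC.
Add 9 hours 55 minutes leg 2 → 7:48 PM UTC.
Add 2 hours 5 minutes layover in Kabul → 9:53 PM UTC.
Add 9 hours 34 minutes leg 3 → 7:27 AM UTC (Jul 19).
Add 7 hours 5 minutes layover in Lord Howe Island → 2:32 PM UTC.
Add 9 hours 40 minutes leg 4 → 12:12 AM UTC (Jul 20).
Los Angeles is UTC−7:00, so local arrival = 12:12 AM − 7:00 = 5:12 PM on Jul 19.

5:12 PM on July 19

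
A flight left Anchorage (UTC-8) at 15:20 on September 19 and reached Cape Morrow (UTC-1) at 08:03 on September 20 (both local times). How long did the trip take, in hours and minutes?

Departure in UTC: 15:20 + 8:00 = 23:20 on Sep 19.
Arrival in UTC: 08:03 + 1:00 = 09:03 on Sep 20.
Elapsed = 09:03 − 23:20 (+1 day) = 9 hours 43 minutes.

9 hours 43 minutes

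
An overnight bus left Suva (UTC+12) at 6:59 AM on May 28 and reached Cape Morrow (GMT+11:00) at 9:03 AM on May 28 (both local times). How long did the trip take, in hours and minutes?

3 hours 4 minutes

Cape Morrow is 1:00 behind Suva.
Clock-face elapsed time (ignoring zones) is 2 hours 4 minutes.
Actual elapsed = 2 hours 4 minutes + 1:00 = 3 hours 4 minutes.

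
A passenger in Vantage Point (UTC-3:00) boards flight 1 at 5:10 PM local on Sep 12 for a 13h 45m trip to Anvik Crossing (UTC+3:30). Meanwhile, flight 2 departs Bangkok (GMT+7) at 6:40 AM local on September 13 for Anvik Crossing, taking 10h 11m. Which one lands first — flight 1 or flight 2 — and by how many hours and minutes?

Flight 1 in UTC: 5:10 PM + 3:00 = 8:10 PM on Sep 12.
+13 hours and 45 minutes → arrive 9:55 AM UTC on Sep 13.
Flight 2 in UTC: 6:40 AM − 7:00 = 11:40 PM on Sep 12.
+10 hours 11 minutes → arrive 9:51 AM UTC on Sep 13.
Flight 2 lands earlier by 4 minutes.

the second, by 4 minutes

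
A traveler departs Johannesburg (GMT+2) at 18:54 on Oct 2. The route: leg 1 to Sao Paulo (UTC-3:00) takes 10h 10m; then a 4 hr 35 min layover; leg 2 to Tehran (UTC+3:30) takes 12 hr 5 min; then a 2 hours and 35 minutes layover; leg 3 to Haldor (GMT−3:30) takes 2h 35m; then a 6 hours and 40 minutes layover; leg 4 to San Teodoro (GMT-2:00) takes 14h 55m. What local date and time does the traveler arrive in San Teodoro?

20:29 on October 4

Convert departure to UTC: 18:54 − 2:00 = 16:54 UTC on Oct 2.
Add 10 hours 10 minutes leg 1 → 03:04 UTC (Oct 3).
Add 4 hours and 35 minutes layover in Sao Paulo → 07:39 UTC.
Add 12 hours 5 minutes leg 2 → 19:44 UTC.
Add 2 hours and 35 minutes layover in Tehran → 22:19 UTC.
Add 2 hours and 35 minutes leg 3 → 00:54 UTC (Oct 4).
Add 6 hours 40 minutes layover in Haldor → 07:34 UTC.
Add 14 hours 55 minutes leg 4 → 22:29 UTC.
San Teodoro is UTC−2:00, so local arrival = 22:29 − 2:00 = 20:29 on Oct 4.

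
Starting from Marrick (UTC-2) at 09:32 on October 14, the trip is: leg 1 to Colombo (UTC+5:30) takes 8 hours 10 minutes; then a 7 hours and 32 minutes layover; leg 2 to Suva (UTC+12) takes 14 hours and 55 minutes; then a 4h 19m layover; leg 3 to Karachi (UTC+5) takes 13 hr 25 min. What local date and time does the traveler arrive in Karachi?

16:53 on October 16

Convert departure to UTC: 09:32 + 2:00 = 11:32 UTC on Oct 14.
Add 8 hours 10 minutes leg 1 → 19:42 UTC.
Add 7 hours 32 minutes layover in Colombo → 03:14 UTC (Oct 15).
Add 14 hours and 55 minutes leg 2 → 18:09 UTC.
Add 4 hours and 19 minutes layover in Suva → 22:28 UTC.
Add 13 hours and 25 minutes leg 3 → 11:53 UTC (Oct 16).
Karachi is UTC+5:00, so local arrival = 11:53 + 5:00 = 16:53 on Oct 16.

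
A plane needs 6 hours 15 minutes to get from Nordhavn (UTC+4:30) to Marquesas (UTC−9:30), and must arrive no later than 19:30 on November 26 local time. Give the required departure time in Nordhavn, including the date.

03:15 on November 27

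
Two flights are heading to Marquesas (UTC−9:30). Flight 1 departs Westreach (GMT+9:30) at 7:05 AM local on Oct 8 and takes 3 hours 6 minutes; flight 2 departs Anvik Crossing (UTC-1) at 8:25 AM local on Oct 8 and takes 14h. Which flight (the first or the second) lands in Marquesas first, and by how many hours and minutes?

the first, by 22 hours 44 minutes

Flight 1 in UTC: 7:05 AM − 9:30 = 9:35 PM on Oct 7.
+3 hours and 6 minutes → arrive 12:41 AM UTC on Oct 8.
Flight 2 in UTC: 8:25 AM + 1:00 = 9:25 AM on Oct 8.
+14 hours → arrive 11:25 PM UTC on Oct 8.
Flight 1 lands earlier by 22 hours 44 minutes.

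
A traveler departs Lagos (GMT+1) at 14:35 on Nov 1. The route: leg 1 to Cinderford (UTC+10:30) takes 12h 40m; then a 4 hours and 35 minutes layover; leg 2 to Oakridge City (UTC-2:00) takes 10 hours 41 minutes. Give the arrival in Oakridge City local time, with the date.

Convert departure to UTC: 14:35 − 1:00 = 13:35 UTC on Nov 1.
Add 12 hours and 40 minutes leg 1 → 02:15 UTC (Nov 2).
Add 4 hours and 35 minutes layover in Cinderford → 06:50 UTC.
Add 10 hours and 41 minutes leg 2 → 17:31 UTC.
Oakridge City is UTC−2:00, so local arrival = 17:31 − 2:00 = 15:31 on Nov 2.

15:31 on Nov 2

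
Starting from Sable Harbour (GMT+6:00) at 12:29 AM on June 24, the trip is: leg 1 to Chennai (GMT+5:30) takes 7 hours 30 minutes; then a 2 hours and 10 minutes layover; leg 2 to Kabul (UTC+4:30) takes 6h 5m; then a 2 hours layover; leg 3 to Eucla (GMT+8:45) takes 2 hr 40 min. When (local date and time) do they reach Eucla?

11:39 PM on June 24

Convert departure to UTC: 12:29 AM − 6:00 = 6:29 PM UTC on Jun 23.
Add 7 hours 30 minutes leg 1 → 1:59 AM UTC (Jun 24).
Add 2 hours 10 minutes layover in Chennai → 4:09 AM UTC.
Add 6 hours and 5 minutes leg 2 → 10:14 AM UTC.
Add 2 hours layover in Kabul → 12:14 PM UTC.
Add 2 hours 40 minutes leg 3 → 2:54 PM UTC.
Eucla is UTC+8:45, so local arrival = 2:54 PM + 8:45 = 11:39 PM on Jun 24.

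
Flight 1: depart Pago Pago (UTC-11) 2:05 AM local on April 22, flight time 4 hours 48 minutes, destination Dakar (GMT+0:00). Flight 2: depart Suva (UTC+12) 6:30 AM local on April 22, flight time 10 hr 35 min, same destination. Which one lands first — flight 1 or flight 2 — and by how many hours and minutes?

the second, by 12 hours 48 minutes

Flight 1 in UTC: 2:05 AM + 11:00 = 1:05 PM on Apr 22.
+4 hours 48 minutes → arrive 5:53 PM UTC on Apr 22.
Flight 2 in UTC: 6:30 AM − 12:00 = 6:30 PM on Apr 21.
+10 hours 35 minutes → arrive 5:05 AM UTC on Apr 22.
Flight 2 lands earlier by 12 hours 48 minutes.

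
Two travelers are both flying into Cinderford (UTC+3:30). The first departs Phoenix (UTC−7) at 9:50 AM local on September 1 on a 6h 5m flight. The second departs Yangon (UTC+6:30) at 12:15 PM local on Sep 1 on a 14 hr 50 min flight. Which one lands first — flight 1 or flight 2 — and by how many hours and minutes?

Flight 1 in UTC: 9:50 AM + 7:00 = 4:50 PM on Sep 1.
+6 hours 5 minutes → arrive 10:55 PM UTC on Sep 1.
Flight 2 in UTC: 12:15 PM − 6:30 = 5:45 AM on Sep 1.
+14 hours 50 minutes → arrive 8:35 PM UTC on Sep 1.
Flight 2 lands earlier by 2 hours 20 minutes.

the second, by 2 hours 20 minutes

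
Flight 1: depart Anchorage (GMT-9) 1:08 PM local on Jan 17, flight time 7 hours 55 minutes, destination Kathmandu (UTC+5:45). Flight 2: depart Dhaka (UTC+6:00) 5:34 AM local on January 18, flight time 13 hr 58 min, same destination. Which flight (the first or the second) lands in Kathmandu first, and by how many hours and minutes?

Flight 1 in UTC: 1:08 PM + 9:00 = 10:08 PM on Jan 17.
+7 hours 55 minutes → arrive 6:03 AM UTC on Jan 18.
Flight 2 in UTC: 5:34 AM − 6:00 = 11:34 PM on Jan 17.
+13 hours 58 minutes → arrive 1:32 PM UTC on Jan 18.
Flight 1 lands earlier by 7 hours 29 minutes.

the first, by 7 hours 29 minutes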